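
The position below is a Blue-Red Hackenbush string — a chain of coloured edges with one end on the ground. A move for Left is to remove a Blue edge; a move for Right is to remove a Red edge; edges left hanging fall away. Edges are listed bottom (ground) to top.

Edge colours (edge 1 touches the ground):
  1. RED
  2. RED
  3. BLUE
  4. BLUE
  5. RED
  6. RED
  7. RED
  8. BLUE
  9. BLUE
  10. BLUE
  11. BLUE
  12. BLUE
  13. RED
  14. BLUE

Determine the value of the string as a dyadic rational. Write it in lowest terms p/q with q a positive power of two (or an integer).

-5893/4096

Build G(s[:k]) for k = 1..14, string s = RED RED BLUE BLUE RED RED RED BLUE BLUE BLUE BLUE BLUE RED BLUE.
G_1 [R]  L=[none]  R=[0]  gives -1
G_2 [RR]  L=[none]  R=[-1; 0]  gives -2
G_3 [RRB]  L=[-2]  R=[-1; 0]  gives -3/2
G_4 [RRBB]  L=[-2; -3/2]  R=[-1; 0]  gives -5/4
G_5 [RRBBR]  L=[-2; -3/2]  R=[-5/4; -1; 0]  gives -11/8
G_6 [RRBBRR]  L=[-2; -3/2]  R=[-11/8; -5/4; -1; 0]  gives -23/16
G_7 [RRBBRRR]  L=[-2; -3/2]  R=[-23/16; -11/8; -5/4; -1; 0]  gives -47/32
G_8 [RRBBRRRB]  L=[-2; -3/2; -47/32]  R=[-23/16; -11/8; -5/4; -1; 0]  gives -93/64
G_9 [RRBBRRRBB]  L=[-2; -3/2; -47/32; -93/64]  R=[-23/16; -11/8; -5/4; -1; 0]  gives -185/128
G_10 [RRBBRRRBBB]  L=[-2; -3/2; -47/32; -93/64; -185/128]  R=[-23/16; -11/8; -5/4; -1; 0]  gives -369/256
G_11 [RRBBRRRBBBB]  L=[-2; -3/2; -47/32; -93/64; -185/128; -369/256]  R=[-23/16; -11/8; -5/4; -1; 0]  gives -737/512
G_12 [RRBBRRRBBBBB]  L=[-2; -3/2; -47/32; -93/64; -185/128; -369/256; -737/512]  R=[-23/16; -11/8; -5/4; -1; 0]  gives -1473/1024
G_13 [RRBBRRRBBBBBR]  L=[-2; -3/2; -47/32; -93/64; -185/128; -369/256; -737/512]  R=[-1473/1024; -23/16; -11/8; -5/4; -1; 0]  gives -2947/2048
G_14 [RRBBRRRBBBBBRB]  L=[-2; -3/2; -47/32; -93/64; -185/128; -369/256; -737/512; -2947/2048]  R=[-1473/1024; -23/16; -11/8; -5/4; -1; 0]  gives -5893/4096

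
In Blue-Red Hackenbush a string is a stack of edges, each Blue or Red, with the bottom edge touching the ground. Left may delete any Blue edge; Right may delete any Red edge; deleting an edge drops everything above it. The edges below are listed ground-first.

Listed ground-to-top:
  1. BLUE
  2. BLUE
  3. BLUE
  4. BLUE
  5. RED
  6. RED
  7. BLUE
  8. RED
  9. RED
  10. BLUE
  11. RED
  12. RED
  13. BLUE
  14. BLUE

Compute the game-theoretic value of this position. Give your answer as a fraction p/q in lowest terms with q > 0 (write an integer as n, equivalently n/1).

Prefix values for BLUE BLUE BLUE BLUE RED RED BLUE RED RED BLUE RED RED BLUE BLUE via {L|R} + simplicity:
g_1 [B]  L=[0]  R=[(no moves)]  = 1
g_2 [BB]  L=[0; 1]  R=[(no moves)]  = 2
g_3 [BBB]  L=[0; 1; 2]  R=[(no moves)]  = 3
g_4 [BBBB]  L=[0; 1; 2; 3]  R=[(no moves)]  = 4
g_5 [BBBBR]  L=[0; 1; 2; 3]  R=[4]  = 7/2
g_6 [BBBBRR]  L=[0; 1; 2; 3]  R=[7/2; 4]  = 13/4
g_7 [BBBBRRB]  L=[0; 1; 2; 3; 13/4]  R=[7/2; 4]  = 27/8
g_8 [BBBBRRBR]  L=[0; 1; 2; 3; 13/4]  R=[27/8; 7/2; 4]  = 53/16
g_9 [BBBBRRBRR]  L=[0; 1; 2; 3; 13/4]  R=[53/16; 27/8; 7/2; 4]  = 105/32
g_10 [BBBBRRBRRB]  L=[0; 1; 2; 3; 13/4; 105/32]  R=[53/16; 27/8; 7/2; 4]  = 211/64
g_11 [BBBBRRBRRBR]  L=[0; 1; 2; 3; 13/4; 105/32]  R=[211/64; 53/16; 27/8; 7/2; 4]  = 421/128
g_12 [BBBBRRBRRBRR]  L=[0; 1; 2; 3; 13/4; 105/32]  R=[421/128; 211/64; 53/16; 27/8; 7/2; 4]  = 841/256
g_13 [BBBBRRBRRBRRB]  L=[0; 1; 2; 3; 13/4; 105/32; 841/256]  R=[421/128; 211/64; 53/16; 27/8; 7/2; 4]  = 1683/512
g_14 [BBBBRRBRRBRRBB]  L=[0; 1; 2; 3; 13/4; 105/32; 841/256; 1683/512]  R=[421/128; 211/64; 53/16; 27/8; 7/2; 4]  = 3367/1024

3367/1024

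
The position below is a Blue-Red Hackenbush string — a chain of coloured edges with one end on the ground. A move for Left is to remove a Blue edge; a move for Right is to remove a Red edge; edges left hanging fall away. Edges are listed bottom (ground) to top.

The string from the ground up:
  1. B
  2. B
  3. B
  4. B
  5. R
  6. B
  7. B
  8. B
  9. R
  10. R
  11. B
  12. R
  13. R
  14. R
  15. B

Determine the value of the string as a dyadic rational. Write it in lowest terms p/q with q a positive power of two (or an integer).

step 1: add B to get B; options L={ 0 } R={ ∅ } ⇒ 1
step 2: add B to get BB; options L={ 0 1 } R={ ∅ } ⇒ 2
step 3: add B to get BBB; options L={ 0 1 2 } R={ ∅ } ⇒ 3
step 4: add B to get BBBB; options L={ 0 1 2 3 } R={ ∅ } ⇒ 4
step 5: add R to get BBBBR; options L={ 0 1 2 3 } R={ 4 } ⇒ 7/2
step 6: add B to get BBBBRB; options L={ 0 1 2 3 7/2 } R={ 4 } ⇒ 15/4
step 7: add B to get BBBBRBB; options L={ 0 1 2 3 7/2 15/4 } R={ 4 } ⇒ 31/8
step 8: add B to get BBBBRBBB; options L={ 0 1 2 3 7/2 15/4 31/8 } R={ 4 } ⇒ 63/16
step 9: add R to get BBBBRBBBR; options L={ 0 1 2 3 7/2 15/4 31/8 } R={ 63/16 4 } ⇒ 125/32
step 10: add R to get BBBBRBBBRR; options L={ 0 1 2 3 7/2 15/4 31/8 } R={ 125/32 63/16 4 } ⇒ 249/64
step 11: add B to get BBBBRBBBRRB; options L={ 0 1 2 3 7/2 15/4 31/8 249/64 } R={ 125/32 63/16 4 } ⇒ 499/128
step 12: add R to get BBBBRBBBRRBR; options L={ 0 1 2 3 7/2 15/4 31/8 249/64 } R={ 499/128 125/32 63/16 4 } ⇒ 997/256
step 13: add R to get BBBBRBBBRRBRR; options L={ 0 1 2 3 7/2 15/4 31/8 249/64 } R={ 997/256 499/128 125/32 63/16 4 } ⇒ 1993/512
step 14: add R to get BBBBRBBBRRBRRR; options L={ 0 1 2 3 7/2 15/4 31/8 249/64 } R={ 1993/512 997/256 499/128 125/32 63/16 4 } ⇒ 3985/1024
step 15: add B to get BBBBRBBBRRBRRRB; options L={ 0 1 2 3 7/2 15/4 31/8 249/64 3985/1024 } R={ 1993/512 997/256 499/128 125/32 63/16 4 } ⇒ 7971/2048

7971/2048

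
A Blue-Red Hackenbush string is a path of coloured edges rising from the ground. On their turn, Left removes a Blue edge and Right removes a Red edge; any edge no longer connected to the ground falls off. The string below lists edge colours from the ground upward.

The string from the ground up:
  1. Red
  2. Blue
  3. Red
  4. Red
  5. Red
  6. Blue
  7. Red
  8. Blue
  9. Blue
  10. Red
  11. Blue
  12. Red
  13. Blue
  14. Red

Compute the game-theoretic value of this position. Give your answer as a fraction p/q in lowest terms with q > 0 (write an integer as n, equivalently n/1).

Prefix values for Red Blue Red Red Red Blue Red Blue Blue Red Blue Red Blue Red via {L|R} + simplicity:
1 of 14 · R · max L −∞ · min R 0 gives -1
2 of 14 · RB · max L -1 · min R 0 gives -1/2
3 of 14 · RBR · max L -1 · min R -1/2 gives -3/4
4 of 14 · RBRR · max L -1 · min R -3/4 gives -7/8
5 of 14 · RBRRR · max L -1 · min R -7/8 gives -15/16
6 of 14 · RBRRRB · max L -15/16 · min R -7/8 gives -29/32
7 of 14 · RBRRRBR · max L -15/16 · min R -29/32 gives -59/64
8 of 14 · RBRRRBRB · max L -59/64 · min R -29/32 gives -117/128
9 of 14 · RBRRRBRBB · max L -117/128 · min R -29/32 gives -233/256
10 of 14 · RBRRRBRBBR · max L -117/128 · min R -233/256 gives -467/512
11 of 14 · RBRRRBRBBRB · max L -467/512 · min R -233/256 gives -933/1024
12 of 14 · RBRRRBRBBRBR · max L -467/512 · min R -933/1024 gives -1867/2048
13 of 14 · RBRRRBRBBRBRB · max L -1867/2048 · min R -933/1024 gives -3733/4096
14 of 14 · RBRRRBRBBRBRBR · max L -1867/2048 · min R -3733/4096 gives -7467/8192

-7467/8192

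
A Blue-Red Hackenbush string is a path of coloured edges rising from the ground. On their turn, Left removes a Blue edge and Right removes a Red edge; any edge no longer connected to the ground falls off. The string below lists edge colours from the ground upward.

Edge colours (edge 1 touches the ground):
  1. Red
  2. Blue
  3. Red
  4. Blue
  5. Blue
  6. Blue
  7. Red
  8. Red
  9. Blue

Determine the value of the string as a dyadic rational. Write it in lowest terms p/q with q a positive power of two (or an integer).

-141/256

R: Left { — }, Right { 0 } => simplest -1
RB: Left { -1 }, Right { 0 } => simplest -1/2
RBR: Left { -1 }, Right { -1/2, 0 } => simplest -3/4
RBRB: Left { -1, -3/4 }, Right { -1/2, 0 } => simplest -5/8
RBRBB: Left { -1, -3/4, -5/8 }, Right { -1/2, 0 } => simplest -9/16
RBRBBB: Left { -1, -3/4, -5/8, -9/16 }, Right { -1/2, 0 } => simplest -17/32
RBRBBBR: Left { -1, -3/4, -5/8, -9/16 }, Right { -17/32, -1/2, 0 } => simplest -35/64
RBRBBBRR: Left { -1, -3/4, -5/8, -9/16 }, Right { -35/64, -17/32, -1/2, 0 } => simplest -71/128
RBRBBBRRB: Left { -1, -3/4, -5/8, -9/16, -71/128 }, Right { -35/64, -17/32, -1/2, 0 } => simplest -141/256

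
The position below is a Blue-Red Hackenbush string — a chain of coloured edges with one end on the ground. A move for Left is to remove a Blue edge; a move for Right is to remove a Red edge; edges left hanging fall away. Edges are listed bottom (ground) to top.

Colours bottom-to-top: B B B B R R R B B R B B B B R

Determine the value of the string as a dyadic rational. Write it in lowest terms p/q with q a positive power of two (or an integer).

6589/2048

Prefix values for B B B B R R R B B R B B B B R via {L|R} + simplicity:
step 1: add B to get B; options L={ 0 } R={ none } — 1
step 2: add B to get BB; options L={ 0 1 } R={ none } — 2
step 3: add B to get BBB; options L={ 0 1 2 } R={ none } — 3
step 4: add B to get BBBB; options L={ 0 1 2 3 } R={ none } — 4
step 5: add R to get BBBBR; options L={ 0 1 2 3 } R={ 4 } — 7/2
step 6: add R to get BBBBRR; options L={ 0 1 2 3 } R={ 7/2 4 } — 13/4
step 7: add R to get BBBBRRR; options L={ 0 1 2 3 } R={ 13/4 7/2 4 } — 25/8
step 8: add B to get BBBBRRRB; options L={ 0 1 2 3 25/8 } R={ 13/4 7/2 4 } — 51/16
step 9: add B to get BBBBRRRBB; options L={ 0 1 2 3 25/8 51/16 } R={ 13/4 7/2 4 } — 103/32
step 10: add R to get BBBBRRRBBR; options L={ 0 1 2 3 25/8 51/16 } R={ 103/32 13/4 7/2 4 } — 205/64
step 11: add B to get BBBBRRRBBRB; options L={ 0 1 2 3 25/8 51/16 205/64 } R={ 103/32 13/4 7/2 4 } — 411/128
step 12: add B to get BBBBRRRBBRBB; options L={ 0 1 2 3 25/8 51/16 205/64 411/128 } R={ 103/32 13/4 7/2 4 } — 823/256
step 13: add B to get BBBBRRRBBRBBB; options L={ 0 1 2 3 25/8 51/16 205/64 411/128 823/256 } R={ 103/32 13/4 7/2 4 } — 1647/512
step 14: add B to get BBBBRRRBBRBBBB; options L={ 0 1 2 3 25/8 51/16 205/64 411/128 823/256 1647/512 } R={ 103/32 13/4 7/2 4 } — 3295/1024
step 15: add R to get BBBBRRRBBRBBBBR; options L={ 0 1 2 3 25/8 51/16 205/64 411/128 823/256 1647/512 } R={ 3295/1024 103/32 13/4 7/2 4 } — 6589/2048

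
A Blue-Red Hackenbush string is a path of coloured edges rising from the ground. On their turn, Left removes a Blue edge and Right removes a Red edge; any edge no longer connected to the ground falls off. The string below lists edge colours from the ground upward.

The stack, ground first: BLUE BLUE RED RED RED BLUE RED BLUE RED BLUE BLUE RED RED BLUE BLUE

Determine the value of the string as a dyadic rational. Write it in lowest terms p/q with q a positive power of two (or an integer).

edge 1 of 15 (BLUE): { 0 | · } => 1
edge 2 of 15 (BLUE): { 0; 1 | · } => 2
edge 3 of 15 (RED): { 0; 1 | 2 } => 3/2
edge 4 of 15 (RED): { 0; 1 | 3/2; 2 } => 5/4
edge 5 of 15 (RED): { 0; 1 | 5/4; 3/2; 2 } => 9/8
edge 6 of 15 (BLUE): { 0; 1; 9/8 | 5/4; 3/2; 2 } => 19/16
edge 7 of 15 (RED): { 0; 1; 9/8 | 19/16; 5/4; 3/2; 2 } => 37/32
edge 8 of 15 (BLUE): { 0; 1; 9/8; 37/32 | 19/16; 5/4; 3/2; 2 } => 75/64
edge 9 of 15 (RED): { 0; 1; 9/8; 37/32 | 75/64; 19/16; 5/4; 3/2; 2 } => 149/128
edge 10 of 15 (BLUE): { 0; 1; 9/8; 37/32; 149/128 | 75/64; 19/16; 5/4; 3/2; 2 } => 299/256
edge 11 of 15 (BLUE): { 0; 1; 9/8; 37/32; 149/128; 299/256 | 75/64; 19/16; 5/4; 3/2; 2 } => 599/512
edge 12 of 15 (RED): { 0; 1; 9/8; 37/32; 149/128; 299/256 | 599/512; 75/64; 19/16; 5/4; 3/2; 2 } => 1197/1024
edge 13 of 15 (RED): { 0; 1; 9/8; 37/32; 149/128; 299/256 | 1197/1024; 599/512; 75/64; 19/16; 5/4; 3/2; 2 } => 2393/2048
edge 14 of 15 (BLUE): { 0; 1; 9/8; 37/32; 149/128; 299/256; 2393/2048 | 1197/1024; 599/512; 75/64; 19/16; 5/4; 3/2; 2 } => 4787/4096
edge 15 of 15 (BLUE): { 0; 1; 9/8; 37/32; 149/128; 299/256; 2393/2048; 4787/4096 | 1197/1024; 599/512; 75/64; 19/16; 5/4; 3/2; 2 } => 9575/8192

9575/8192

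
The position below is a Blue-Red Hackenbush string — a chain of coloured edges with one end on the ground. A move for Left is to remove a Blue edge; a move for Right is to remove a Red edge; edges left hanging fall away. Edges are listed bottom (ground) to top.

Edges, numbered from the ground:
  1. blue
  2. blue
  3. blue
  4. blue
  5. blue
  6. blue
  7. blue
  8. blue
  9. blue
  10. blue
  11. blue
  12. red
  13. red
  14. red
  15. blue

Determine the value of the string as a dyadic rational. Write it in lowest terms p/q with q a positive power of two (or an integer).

163/16

Prefix values for blue blue blue blue blue blue blue blue blue blue blue red red red blue via {L|R} + simplicity:
val_1 [b]  L=[0]  R=[∅]  gives 1
val_2 [bb]  L=[0 1]  R=[∅]  gives 2
val_3 [bbb]  L=[0 1 2]  R=[∅]  gives 3
val_4 [bbbb]  L=[0 1 2 3]  R=[∅]  gives 4
val_5 [bbbbb]  L=[0 1 2 3 4]  R=[∅]  gives 5
val_6 [bbbbbb]  L=[0 1 2 3 4 5]  R=[∅]  gives 6
val_7 [bbbbbbb]  L=[0 1 2 3 4 5 6]  R=[∅]  gives 7
val_8 [bbbbbbbb]  L=[0 1 2 3 4 5 6 7]  R=[∅]  gives 8
val_9 [bbbbbbbbb]  L=[0 1 2 3 4 5 6 7 8]  R=[∅]  gives 9
val_10 [bbbbbbbbbb]  L=[0 1 2 3 4 5 6 7 8 9]  R=[∅]  gives 10
val_11 [bbbbbbbbbbb]  L=[0 1 2 3 4 5 6 7 8 9 10]  R=[∅]  gives 11
val_12 [bbbbbbbbbbbr]  L=[0 1 2 3 4 5 6 7 8 9 10]  R=[11]  gives 21/2
val_13 [bbbbbbbbbbbrr]  L=[0 1 2 3 4 5 6 7 8 9 10]  R=[21/2 11]  gives 41/4
val_14 [bbbbbbbbbbbrrr]  L=[0 1 2 3 4 5 6 7 8 9 10]  R=[41/4 21/2 11]  gives 81/8
val_15 [bbbbbbbbbbbrrrb]  L=[0 1 2 3 4 5 6 7 8 9 10 81/8]  R=[41/4 21/2 11]  gives 163/16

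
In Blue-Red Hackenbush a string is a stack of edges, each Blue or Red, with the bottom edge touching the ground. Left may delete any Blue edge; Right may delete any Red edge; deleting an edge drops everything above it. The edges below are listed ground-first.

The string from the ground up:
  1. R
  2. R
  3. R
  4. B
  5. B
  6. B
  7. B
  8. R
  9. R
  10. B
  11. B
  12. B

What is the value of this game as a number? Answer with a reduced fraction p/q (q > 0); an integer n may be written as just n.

g(R) = {  | 0 } -> -1
g(RR) = {  | -1 0 } -> -2
g(RRR) = {  | -2 -1 0 } -> -3
g(RRRB) = { -3 | -2 -1 0 } -> -5/2
g(RRRBB) = { -3 -5/2 | -2 -1 0 } -> -9/4
g(RRRBBB) = { -3 -5/2 -9/4 | -2 -1 0 } -> -17/8
g(RRRBBBB) = { -3 -5/2 -9/4 -17/8 | -2 -1 0 } -> -33/16
g(RRRBBBBR) = { -3 -5/2 -9/4 -17/8 | -33/16 -2 -1 0 } -> -67/32
g(RRRBBBBRR) = { -3 -5/2 -9/4 -17/8 | -67/32 -33/16 -2 -1 0 } -> -135/64
g(RRRBBBBRRB) = { -3 -5/2 -9/4 -17/8 -135/64 | -67/32 -33/16 -2 -1 0 } -> -269/128
g(RRRBBBBRRBB) = { -3 -5/2 -9/4 -17/8 -135/64 -269/128 | -67/32 -33/16 -2 -1 0 } -> -537/256
g(RRRBBBBRRBBB) = { -3 -5/2 -9/4 -17/8 -135/64 -269/128 -537/256 | -67/32 -33/16 -2 -1 0 } -> -1073/512

-1073/512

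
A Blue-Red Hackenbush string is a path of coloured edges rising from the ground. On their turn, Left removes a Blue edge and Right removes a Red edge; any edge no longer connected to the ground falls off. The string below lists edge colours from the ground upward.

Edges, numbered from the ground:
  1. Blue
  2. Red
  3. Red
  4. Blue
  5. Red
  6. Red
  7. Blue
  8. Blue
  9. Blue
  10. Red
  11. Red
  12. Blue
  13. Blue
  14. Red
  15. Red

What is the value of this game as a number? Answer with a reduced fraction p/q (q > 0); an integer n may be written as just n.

5017/16384

Prefix values for Blue Red Red Blue Red Red Blue Blue Blue Red Red Blue Blue Red Red via {L|R} + simplicity:
g_1 [B]  L=[0]  R=[(no moves)]  -> 1
g_2 [BR]  L=[0]  R=[1]  -> 1/2
g_3 [BRR]  L=[0]  R=[1/2, 1]  -> 1/4
g_4 [BRRB]  L=[0, 1/4]  R=[1/2, 1]  -> 3/8
g_5 [BRRBR]  L=[0, 1/4]  R=[3/8, 1/2, 1]  -> 5/16
g_6 [BRRBRR]  L=[0, 1/4]  R=[5/16, 3/8, 1/2, 1]  -> 9/32
g_7 [BRRBRRB]  L=[0, 1/4, 9/32]  R=[5/16, 3/8, 1/2, 1]  -> 19/64
g_8 [BRRBRRBB]  L=[0, 1/4, 9/32, 19/64]  R=[5/16, 3/8, 1/2, 1]  -> 39/128
g_9 [BRRBRRBBB]  L=[0, 1/4, 9/32, 19/64, 39/128]  R=[5/16, 3/8, 1/2, 1]  -> 79/256
g_10 [BRRBRRBBBR]  L=[0, 1/4, 9/32, 19/64, 39/128]  R=[79/256, 5/16, 3/8, 1/2, 1]  -> 157/512
g_11 [BRRBRRBBBRR]  L=[0, 1/4, 9/32, 19/64, 39/128]  R=[157/512, 79/256, 5/16, 3/8, 1/2, 1]  -> 313/1024
g_12 [BRRBRRBBBRRB]  L=[0, 1/4, 9/32, 19/64, 39/128, 313/1024]  R=[157/512, 79/256, 5/16, 3/8, 1/2, 1]  -> 627/2048
g_13 [BRRBRRBBBRRBB]  L=[0, 1/4, 9/32, 19/64, 39/128, 313/1024, 627/2048]  R=[157/512, 79/256, 5/16, 3/8, 1/2, 1]  -> 1255/4096
g_14 [BRRBRRBBBRRBBR]  L=[0, 1/4, 9/32, 19/64, 39/128, 313/1024, 627/2048]  R=[1255/4096, 157/512, 79/256, 5/16, 3/8, 1/2, 1]  -> 2509/8192
g_15 [BRRBRRBBBRRBBRR]  L=[0, 1/4, 9/32, 19/64, 39/128, 313/1024, 627/2048]  R=[2509/8192, 1255/4096, 157/512, 79/256, 5/16, 3/8, 1/2, 1]  -> 5017/16384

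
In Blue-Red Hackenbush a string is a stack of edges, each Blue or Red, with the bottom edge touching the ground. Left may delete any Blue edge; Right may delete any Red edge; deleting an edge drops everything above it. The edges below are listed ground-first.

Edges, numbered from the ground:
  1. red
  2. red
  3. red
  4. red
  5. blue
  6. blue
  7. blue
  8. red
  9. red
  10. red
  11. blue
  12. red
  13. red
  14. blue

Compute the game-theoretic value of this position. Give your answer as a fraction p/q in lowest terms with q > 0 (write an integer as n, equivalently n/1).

-3309/1024

val_1 [r]  L=[none]  R=[0]  => -1
val_2 [rr]  L=[none]  R=[-1 0]  => -2
val_3 [rrr]  L=[none]  R=[-2 -1 0]  => -3
val_4 [rrrr]  L=[none]  R=[-3 -2 -1 0]  => -4
val_5 [rrrrb]  L=[-4]  R=[-3 -2 -1 0]  => -7/2
val_6 [rrrrbb]  L=[-4 -7/2]  R=[-3 -2 -1 0]  => -13/4
val_7 [rrrrbbb]  L=[-4 -7/2 -13/4]  R=[-3 -2 -1 0]  => -25/8
val_8 [rrrrbbbr]  L=[-4 -7/2 -13/4]  R=[-25/8 -3 -2 -1 0]  => -51/16
val_9 [rrrrbbbrr]  L=[-4 -7/2 -13/4]  R=[-51/16 -25/8 -3 -2 -1 0]  => -103/32
val_10 [rrrrbbbrrr]  L=[-4 -7/2 -13/4]  R=[-103/32 -51/16 -25/8 -3 -2 -1 0]  => -207/64
val_11 [rrrrbbbrrrb]  L=[-4 -7/2 -13/4 -207/64]  R=[-103/32 -51/16 -25/8 -3 -2 -1 0]  => -413/128
val_12 [rrrrbbbrrrbr]  L=[-4 -7/2 -13/4 -207/64]  R=[-413/128 -103/32 -51/16 -25/8 -3 -2 -1 0]  => -827/256
val_13 [rrrrbbbrrrbrr]  L=[-4 -7/2 -13/4 -207/64]  R=[-827/256 -413/128 -103/32 -51/16 -25/8 -3 -2 -1 0]  => -1655/512
val_14 [rrrrbbbrrrbrrb]  L=[-4 -7/2 -13/4 -207/64 -1655/512]  R=[-827/256 -413/128 -103/32 -51/16 -25/8 -3 -2 -1 0]  => -3309/1024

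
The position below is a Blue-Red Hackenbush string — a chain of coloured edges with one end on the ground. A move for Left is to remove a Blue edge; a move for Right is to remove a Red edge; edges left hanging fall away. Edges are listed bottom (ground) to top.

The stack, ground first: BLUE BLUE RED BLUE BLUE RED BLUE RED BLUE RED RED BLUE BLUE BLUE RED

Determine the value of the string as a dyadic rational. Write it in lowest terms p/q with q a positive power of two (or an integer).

B: Left { 0 }, Right { · } so simplest 1
BB: Left { 0 1 }, Right { · } so simplest 2
BBR: Left { 0 1 }, Right { 2 } so simplest 3/2
BBRB: Left { 0 1 3/2 }, Right { 2 } so simplest 7/4
BBRBB: Left { 0 1 3/2 7/4 }, Right { 2 } so simplest 15/8
BBRBBR: Left { 0 1 3/2 7/4 }, Right { 15/8 2 } so simplest 29/16
BBRBBRB: Left { 0 1 3/2 7/4 29/16 }, Right { 15/8 2 } so simplest 59/32
BBRBBRBR: Left { 0 1 3/2 7/4 29/16 }, Right { 59/32 15/8 2 } so simplest 117/64
BBRBBRBRB: Left { 0 1 3/2 7/4 29/16 117/64 }, Right { 59/32 15/8 2 } so simplest 235/128
BBRBBRBRBR: Left { 0 1 3/2 7/4 29/16 117/64 }, Right { 235/128 59/32 15/8 2 } so simplest 469/256
BBRBBRBRBRR: Left { 0 1 3/2 7/4 29/16 117/64 }, Right { 469/256 235/128 59/32 15/8 2 } so simplest 937/512
BBRBBRBRBRRB: Left { 0 1 3/2 7/4 29/16 117/64 937/512 }, Right { 469/256 235/128 59/32 15/8 2 } so simplest 1875/1024
BBRBBRBRBRRBB: Left { 0 1 3/2 7/4 29/16 117/64 937/512 1875/1024 }, Right { 469/256 235/128 59/32 15/8 2 } so simplest 3751/2048
BBRBBRBRBRRBBB: Left { 0 1 3/2 7/4 29/16 117/64 937/512 1875/1024 3751/2048 }, Right { 469/256 235/128 59/32 15/8 2 } so simplest 7503/4096
BBRBBRBRBRRBBBR: Left { 0 1 3/2 7/4 29/16 117/64 937/512 1875/1024 3751/2048 }, Right { 7503/4096 469/256 235/128 59/32 15/8 2 } so simplest 15005/8192

15005/8192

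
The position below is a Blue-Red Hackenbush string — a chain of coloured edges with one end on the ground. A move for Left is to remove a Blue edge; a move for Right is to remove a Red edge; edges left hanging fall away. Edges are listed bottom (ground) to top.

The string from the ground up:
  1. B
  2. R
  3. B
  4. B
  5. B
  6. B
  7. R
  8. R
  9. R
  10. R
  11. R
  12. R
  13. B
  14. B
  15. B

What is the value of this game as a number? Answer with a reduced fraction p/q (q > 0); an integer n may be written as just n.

15375/16384

B: Left { 0 }, Right { · } ⇒ simplest 1
BR: Left { 0 }, Right { 1 } ⇒ simplest 1/2
BRB: Left { 0 1/2 }, Right { 1 } ⇒ simplest 3/4
BRBB: Left { 0 1/2 3/4 }, Right { 1 } ⇒ simplest 7/8
BRBBB: Left { 0 1/2 3/4 7/8 }, Right { 1 } ⇒ simplest 15/16
BRBBBB: Left { 0 1/2 3/4 7/8 15/16 }, Right { 1 } ⇒ simplest 31/32
BRBBBBR: Left { 0 1/2 3/4 7/8 15/16 }, Right { 31/32 1 } ⇒ simplest 61/64
BRBBBBRR: Left { 0 1/2 3/4 7/8 15/16 }, Right { 61/64 31/32 1 } ⇒ simplest 121/128
BRBBBBRRR: Left { 0 1/2 3/4 7/8 15/16 }, Right { 121/128 61/64 31/32 1 } ⇒ simplest 241/256
BRBBBBRRRR: Left { 0 1/2 3/4 7/8 15/16 }, Right { 241/256 121/128 61/64 31/32 1 } ⇒ simplest 481/512
BRBBBBRRRRR: Left { 0 1/2 3/4 7/8 15/16 }, Right { 481/512 241/256 121/128 61/64 31/32 1 } ⇒ simplest 961/1024
BRBBBBRRRRRR: Left { 0 1/2 3/4 7/8 15/16 }, Right { 961/1024 481/512 241/256 121/128 61/64 31/32 1 } ⇒ simplest 1921/2048
BRBBBBRRRRRRB: Left { 0 1/2 3/4 7/8 15/16 1921/2048 }, Right { 961/1024 481/512 241/256 121/128 61/64 31/32 1 } ⇒ simplest 3843/4096
BRBBBBRRRRRRBB: Left { 0 1/2 3/4 7/8 15/16 1921/2048 3843/4096 }, Right { 961/1024 481/512 241/256 121/128 61/64 31/32 1 } ⇒ simplest 7687/8192
BRBBBBRRRRRRBBB: Left { 0 1/2 3/4 7/8 15/16 1921/2048 3843/4096 7687/8192 }, Right { 961/1024 481/512 241/256 121/128 61/64 31/32 1 } ⇒ simplest 15375/16384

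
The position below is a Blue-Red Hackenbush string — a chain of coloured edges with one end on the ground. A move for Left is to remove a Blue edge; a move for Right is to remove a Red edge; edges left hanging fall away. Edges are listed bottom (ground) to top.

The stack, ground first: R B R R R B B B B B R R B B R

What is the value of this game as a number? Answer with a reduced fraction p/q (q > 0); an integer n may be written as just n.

-14387/16384

g_1 [R]  L=[—]  R=[0]  — -1
g_2 [RB]  L=[-1]  R=[0]  — -1/2
g_3 [RBR]  L=[-1]  R=[-1/2, 0]  — -3/4
g_4 [RBRR]  L=[-1]  R=[-3/4, -1/2, 0]  — -7/8
g_5 [RBRRR]  L=[-1]  R=[-7/8, -3/4, -1/2, 0]  — -15/16
g_6 [RBRRRB]  L=[-1, -15/16]  R=[-7/8, -3/4, -1/2, 0]  — -29/32
g_7 [RBRRRBB]  L=[-1, -15/16, -29/32]  R=[-7/8, -3/4, -1/2, 0]  — -57/64
g_8 [RBRRRBBB]  L=[-1, -15/16, -29/32, -57/64]  R=[-7/8, -3/4, -1/2, 0]  — -113/128
g_9 [RBRRRBBBB]  L=[-1, -15/16, -29/32, -57/64, -113/128]  R=[-7/8, -3/4, -1/2, 0]  — -225/256
g_10 [RBRRRBBBBB]  L=[-1, -15/16, -29/32, -57/64, -113/128, -225/256]  R=[-7/8, -3/4, -1/2, 0]  — -449/512
g_11 [RBRRRBBBBBR]  L=[-1, -15/16, -29/32, -57/64, -113/128, -225/256]  R=[-449/512, -7/8, -3/4, -1/2, 0]  — -899/1024
g_12 [RBRRRBBBBBRR]  L=[-1, -15/16, -29/32, -57/64, -113/128, -225/256]  R=[-899/1024, -449/512, -7/8, -3/4, -1/2, 0]  — -1799/2048
g_13 [RBRRRBBBBBRRB]  L=[-1, -15/16, -29/32, -57/64, -113/128, -225/256, -1799/2048]  R=[-899/1024, -449/512, -7/8, -3/4, -1/2, 0]  — -3597/4096
g_14 [RBRRRBBBBBRRBB]  L=[-1, -15/16, -29/32, -57/64, -113/128, -225/256, -1799/2048, -3597/4096]  R=[-899/1024, -449/512, -7/8, -3/4, -1/2, 0]  — -7193/8192
g_15 [RBRRRBBBBBRRBBR]  L=[-1, -15/16, -29/32, -57/64, -113/128, -225/256, -1799/2048, -3597/4096]  R=[-7193/8192, -899/1024, -449/512, -7/8, -3/4, -1/2, 0]  — -14387/16384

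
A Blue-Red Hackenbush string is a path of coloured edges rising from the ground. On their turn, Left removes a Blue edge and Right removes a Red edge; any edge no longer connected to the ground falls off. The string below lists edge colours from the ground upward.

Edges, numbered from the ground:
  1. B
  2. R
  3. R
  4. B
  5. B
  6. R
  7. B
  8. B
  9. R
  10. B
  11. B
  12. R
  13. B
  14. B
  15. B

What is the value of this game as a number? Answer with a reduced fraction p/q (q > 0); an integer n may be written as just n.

7023/16384

Build v(s[:k]) for k = 1..15, string s = B R R B B R B B R B B R B B B.
edge 1 of 15 (B): { 0 |  } so 1
edge 2 of 15 (R): { 0 | 1 } so 1/2
edge 3 of 15 (R): { 0 | 1/2, 1 } so 1/4
edge 4 of 15 (B): { 0, 1/4 | 1/2, 1 } so 3/8
edge 5 of 15 (B): { 0, 1/4, 3/8 | 1/2, 1 } so 7/16
edge 6 of 15 (R): { 0, 1/4, 3/8 | 7/16, 1/2, 1 } so 13/32
edge 7 of 15 (B): { 0, 1/4, 3/8, 13/32 | 7/16, 1/2, 1 } so 27/64
edge 8 of 15 (B): { 0, 1/4, 3/8, 13/32, 27/64 | 7/16, 1/2, 1 } so 55/128
edge 9 of 15 (R): { 0, 1/4, 3/8, 13/32, 27/64 | 55/128, 7/16, 1/2, 1 } so 109/256
edge 10 of 15 (B): { 0, 1/4, 3/8, 13/32, 27/64, 109/256 | 55/128, 7/16, 1/2, 1 } so 219/512
edge 11 of 15 (B): { 0, 1/4, 3/8, 13/32, 27/64, 109/256, 219/512 | 55/128, 7/16, 1/2, 1 } so 439/1024
edge 12 of 15 (R): { 0, 1/4, 3/8, 13/32, 27/64, 109/256, 219/512 | 439/1024, 55/128, 7/16, 1/2, 1 } so 877/2048
edge 13 of 15 (B): { 0, 1/4, 3/8, 13/32, 27/64, 109/256, 219/512, 877/2048 | 439/1024, 55/128, 7/16, 1/2, 1 } so 1755/4096
edge 14 of 15 (B): { 0, 1/4, 3/8, 13/32, 27/64, 109/256, 219/512, 877/2048, 1755/4096 | 439/1024, 55/128, 7/16, 1/2, 1 } so 3511/8192
edge 15 of 15 (B): { 0, 1/4, 3/8, 13/32, 27/64, 109/256, 219/512, 877/2048, 1755/4096, 3511/8192 | 439/1024, 55/128, 7/16, 1/2, 1 } so 7023/16384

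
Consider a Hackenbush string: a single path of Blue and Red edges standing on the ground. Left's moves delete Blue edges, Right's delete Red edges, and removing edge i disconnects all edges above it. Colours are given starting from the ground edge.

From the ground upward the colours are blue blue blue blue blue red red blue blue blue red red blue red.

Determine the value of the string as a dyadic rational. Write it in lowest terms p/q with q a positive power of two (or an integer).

2277/512

Build v(s[:k]) for k = 1..14, string s = blue blue blue blue blue red red blue blue blue red red blue red.
v(b) = { 0 | · } → 1
v(bb) = { 0,1 | · } → 2
v(bbb) = { 0,1,2 | · } → 3
v(bbbb) = { 0,1,2,3 | · } → 4
v(bbbbb) = { 0,1,2,3,4 | · } → 5
v(bbbbbr) = { 0,1,2,3,4 | 5 } → 9/2
v(bbbbbrr) = { 0,1,2,3,4 | 9/2,5 } → 17/4
v(bbbbbrrb) = { 0,1,2,3,4,17/4 | 9/2,5 } → 35/8
v(bbbbbrrbb) = { 0,1,2,3,4,17/4,35/8 | 9/2,5 } → 71/16
v(bbbbbrrbbb) = { 0,1,2,3,4,17/4,35/8,71/16 | 9/2,5 } → 143/32
v(bbbbbrrbbbr) = { 0,1,2,3,4,17/4,35/8,71/16 | 143/32,9/2,5 } → 285/64
v(bbbbbrrbbbrr) = { 0,1,2,3,4,17/4,35/8,71/16 | 285/64,143/32,9/2,5 } → 569/128
v(bbbbbrrbbbrrb) = { 0,1,2,3,4,17/4,35/8,71/16,569/128 | 285/64,143/32,9/2,5 } → 1139/256
v(bbbbbrrbbbrrbr) = { 0,1,2,3,4,17/4,35/8,71/16,569/128 | 1139/256,285/64,143/32,9/2,5 } → 2277/512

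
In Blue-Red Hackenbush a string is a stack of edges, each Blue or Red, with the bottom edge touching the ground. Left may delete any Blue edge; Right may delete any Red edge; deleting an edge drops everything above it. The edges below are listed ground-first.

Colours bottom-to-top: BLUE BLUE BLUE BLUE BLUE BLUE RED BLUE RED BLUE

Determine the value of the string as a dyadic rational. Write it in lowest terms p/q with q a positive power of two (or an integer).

Prefix values for BLUE BLUE BLUE BLUE BLUE BLUE RED BLUE RED BLUE via {L|R} + simplicity:
B: Left { 0 }, Right {  } gives simplest 1
BB: Left { 0,1 }, Right {  } gives simplest 2
BBB: Left { 0,1,2 }, Right {  } gives simplest 3
BBBB: Left { 0,1,2,3 }, Right {  } gives simplest 4
BBBBB: Left { 0,1,2,3,4 }, Right {  } gives simplest 5
BBBBBB: Left { 0,1,2,3,4,5 }, Right {  } gives simplest 6
BBBBBBR: Left { 0,1,2,3,4,5 }, Right { 6 } gives simplest 11/2
BBBBBBRB: Left { 0,1,2,3,4,5,11/2 }, Right { 6 } gives simplest 23/4
BBBBBBRBR: Left { 0,1,2,3,4,5,11/2 }, Right { 23/4,6 } gives simplest 45/8
BBBBBBRBRB: Left { 0,1,2,3,4,5,11/2,45/8 }, Right { 23/4,6 } gives simplest 91/16

91/16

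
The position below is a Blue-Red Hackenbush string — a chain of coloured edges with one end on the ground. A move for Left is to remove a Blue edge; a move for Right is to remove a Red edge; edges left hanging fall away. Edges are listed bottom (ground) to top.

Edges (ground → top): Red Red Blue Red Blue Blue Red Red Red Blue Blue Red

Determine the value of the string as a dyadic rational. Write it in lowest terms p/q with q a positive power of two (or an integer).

edge 1 of 12 (Red): { · | 0 } = -1
edge 2 of 12 (Red): { · | -1,0 } = -2
edge 3 of 12 (Blue): { -2 | -1,0 } = -3/2
edge 4 of 12 (Red): { -2 | -3/2,-1,0 } = -7/4
edge 5 of 12 (Blue): { -2,-7/4 | -3/2,-1,0 } = -13/8
edge 6 of 12 (Blue): { -2,-7/4,-13/8 | -3/2,-1,0 } = -25/16
edge 7 of 12 (Red): { -2,-7/4,-13/8 | -25/16,-3/2,-1,0 } = -51/32
edge 8 of 12 (Red): { -2,-7/4,-13/8 | -51/32,-25/16,-3/2,-1,0 } = -103/64
edge 9 of 12 (Red): { -2,-7/4,-13/8 | -103/64,-51/32,-25/16,-3/2,-1,0 } = -207/128
edge 10 of 12 (Blue): { -2,-7/4,-13/8,-207/128 | -103/64,-51/32,-25/16,-3/2,-1,0 } = -413/256
edge 11 of 12 (Blue): { -2,-7/4,-13/8,-207/128,-413/256 | -103/64,-51/32,-25/16,-3/2,-1,0 } = -825/512
edge 12 of 12 (Red): { -2,-7/4,-13/8,-207/128,-413/256 | -825/512,-103/64,-51/32,-25/16,-3/2,-1,0 } = -1651/1024

-1651/1024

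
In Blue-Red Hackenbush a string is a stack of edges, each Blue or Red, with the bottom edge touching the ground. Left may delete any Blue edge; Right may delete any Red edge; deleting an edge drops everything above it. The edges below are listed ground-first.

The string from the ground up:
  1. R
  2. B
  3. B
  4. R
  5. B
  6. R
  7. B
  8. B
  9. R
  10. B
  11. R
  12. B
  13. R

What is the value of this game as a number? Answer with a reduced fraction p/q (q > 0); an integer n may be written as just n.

-1323/4096

val(R) = { (no moves) | 0 } so -1
val(RB) = { -1 | 0 } so -1/2
val(RBB) = { -1 -1/2 | 0 } so -1/4
val(RBBR) = { -1 -1/2 | -1/4 0 } so -3/8
val(RBBRB) = { -1 -1/2 -3/8 | -1/4 0 } so -5/16
val(RBBRBR) = { -1 -1/2 -3/8 | -5/16 -1/4 0 } so -11/32
val(RBBRBRB) = { -1 -1/2 -3/8 -11/32 | -5/16 -1/4 0 } so -21/64
val(RBBRBRBB) = { -1 -1/2 -3/8 -11/32 -21/64 | -5/16 -1/4 0 } so -41/128
val(RBBRBRBBR) = { -1 -1/2 -3/8 -11/32 -21/64 | -41/128 -5/16 -1/4 0 } so -83/256
val(RBBRBRBBRB) = { -1 -1/2 -3/8 -11/32 -21/64 -83/256 | -41/128 -5/16 -1/4 0 } so -165/512
val(RBBRBRBBRBR) = { -1 -1/2 -3/8 -11/32 -21/64 -83/256 | -165/512 -41/128 -5/16 -1/4 0 } so -331/1024
val(RBBRBRBBRBRB) = { -1 -1/2 -3/8 -11/32 -21/64 -83/256 -331/1024 | -165/512 -41/128 -5/16 -1/4 0 } so -661/2048
val(RBBRBRBBRBRBR) = { -1 -1/2 -3/8 -11/32 -21/64 -83/256 -331/1024 | -661/2048 -165/512 -41/128 -5/16 -1/4 0 } so -1323/4096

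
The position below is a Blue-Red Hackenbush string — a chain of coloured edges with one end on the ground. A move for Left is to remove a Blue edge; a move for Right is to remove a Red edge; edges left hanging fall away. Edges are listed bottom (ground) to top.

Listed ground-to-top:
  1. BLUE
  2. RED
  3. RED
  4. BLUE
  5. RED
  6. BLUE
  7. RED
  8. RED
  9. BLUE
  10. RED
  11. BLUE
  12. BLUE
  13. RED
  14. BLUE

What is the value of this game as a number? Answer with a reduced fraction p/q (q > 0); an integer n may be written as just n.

2651/8192

step 1: add BLUE to get B; options L={ 0 } R={ ∅ } => 1
step 2: add RED to get BR; options L={ 0 } R={ 1 } => 1/2
step 3: add RED to get BRR; options L={ 0 } R={ 1/2 1 } => 1/4
step 4: add BLUE to get BRRB; options L={ 0 1/4 } R={ 1/2 1 } => 3/8
step 5: add RED to get BRRBR; options L={ 0 1/4 } R={ 3/8 1/2 1 } => 5/16
step 6: add BLUE to get BRRBRB; options L={ 0 1/4 5/16 } R={ 3/8 1/2 1 } => 11/32
step 7: add RED to get BRRBRBR; options L={ 0 1/4 5/16 } R={ 11/32 3/8 1/2 1 } => 21/64
step 8: add RED to get BRRBRBRR; options L={ 0 1/4 5/16 } R={ 21/64 11/32 3/8 1/2 1 } => 41/128
step 9: add BLUE to get BRRBRBRRB; options L={ 0 1/4 5/16 41/128 } R={ 21/64 11/32 3/8 1/2 1 } => 83/256
step 10: add RED to get BRRBRBRRBR; options L={ 0 1/4 5/16 41/128 } R={ 83/256 21/64 11/32 3/8 1/2 1 } => 165/512
step 11: add BLUE to get BRRBRBRRBRB; options L={ 0 1/4 5/16 41/128 165/512 } R={ 83/256 21/64 11/32 3/8 1/2 1 } => 331/1024
step 12: add BLUE to get BRRBRBRRBRBB; options L={ 0 1/4 5/16 41/128 165/512 331/1024 } R={ 83/256 21/64 11/32 3/8 1/2 1 } => 663/2048
step 13: add RED to get BRRBRBRRBRBBR; options L={ 0 1/4 5/16 41/128 165/512 331/1024 } R={ 663/2048 83/256 21/64 11/32 3/8 1/2 1 } => 1325/4096
step 14: add BLUE to get BRRBRBRRBRBBRB; options L={ 0 1/4 5/16 41/128 165/512 331/1024 1325/4096 } R={ 663/2048 83/256 21/64 11/32 3/8 1/2 1 } => 2651/8192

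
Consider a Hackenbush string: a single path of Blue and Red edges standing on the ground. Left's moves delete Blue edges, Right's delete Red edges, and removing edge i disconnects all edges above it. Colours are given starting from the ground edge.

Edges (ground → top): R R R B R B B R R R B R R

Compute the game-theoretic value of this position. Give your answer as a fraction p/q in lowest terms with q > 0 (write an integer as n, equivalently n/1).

R: Left { · }, Right { 0 } gives simplest -1
RR: Left { · }, Right { -1 0 } gives simplest -2
RRR: Left { · }, Right { -2 -1 0 } gives simplest -3
RRRB: Left { -3 }, Right { -2 -1 0 } gives simplest -5/2
RRRBR: Left { -3 }, Right { -5/2 -2 -1 0 } gives simplest -11/4
RRRBRB: Left { -3 -11/4 }, Right { -5/2 -2 -1 0 } gives simplest -21/8
RRRBRBB: Left { -3 -11/4 -21/8 }, Right { -5/2 -2 -1 0 } gives simplest -41/16
RRRBRBBR: Left { -3 -11/4 -21/8 }, Right { -41/16 -5/2 -2 -1 0 } gives simplest -83/32
RRRBRBBRR: Left { -3 -11/4 -21/8 }, Right { -83/32 -41/16 -5/2 -2 -1 0 } gives simplest -167/64
RRRBRBBRRR: Left { -3 -11/4 -21/8 }, Right { -167/64 -83/32 -41/16 -5/2 -2 -1 0 } gives simplest -335/128
RRRBRBBRRRB: Left { -3 -11/4 -21/8 -335/128 }, Right { -167/64 -83/32 -41/16 -5/2 -2 -1 0 } gives simplest -669/256
RRRBRBBRRRBR: Left { -3 -11/4 -21/8 -335/128 }, Right { -669/256 -167/64 -83/32 -41/16 -5/2 -2 -1 0 } gives simplest -1339/512
RRRBRBBRRRBRR: Left { -3 -11/4 -21/8 -335/128 }, Right { -1339/512 -669/256 -167/64 -83/32 -41/16 -5/2 -2 -1 0 } gives simplest -2679/1024

-2679/1024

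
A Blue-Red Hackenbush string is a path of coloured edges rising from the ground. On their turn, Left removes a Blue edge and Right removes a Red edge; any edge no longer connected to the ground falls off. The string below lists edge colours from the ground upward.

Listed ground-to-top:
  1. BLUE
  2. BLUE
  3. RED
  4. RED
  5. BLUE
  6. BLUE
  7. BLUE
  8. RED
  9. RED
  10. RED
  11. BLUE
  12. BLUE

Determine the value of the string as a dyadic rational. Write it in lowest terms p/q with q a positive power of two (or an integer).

1479/1024

Build val(s[:k]) for k = 1..12, string s = BLUE BLUE RED RED BLUE BLUE BLUE RED RED RED BLUE BLUE.
step 1: add BLUE to get B; options L={ 0 } R={ — } ⇒ 1
step 2: add BLUE to get BB; options L={ 0; 1 } R={ — } ⇒ 2
step 3: add RED to get BBR; options L={ 0; 1 } R={ 2 } ⇒ 3/2
step 4: add RED to get BBRR; options L={ 0; 1 } R={ 3/2; 2 } ⇒ 5/4
step 5: add BLUE to get BBRRB; options L={ 0; 1; 5/4 } R={ 3/2; 2 } ⇒ 11/8
step 6: add BLUE to get BBRRBB; options L={ 0; 1; 5/4; 11/8 } R={ 3/2; 2 } ⇒ 23/16
step 7: add BLUE to get BBRRBBB; options L={ 0; 1; 5/4; 11/8; 23/16 } R={ 3/2; 2 } ⇒ 47/32
step 8: add RED to get BBRRBBBR; options L={ 0; 1; 5/4; 11/8; 23/16 } R={ 47/32; 3/2; 2 } ⇒ 93/64
step 9: add RED to get BBRRBBBRR; options L={ 0; 1; 5/4; 11/8; 23/16 } R={ 93/64; 47/32; 3/2; 2 } ⇒ 185/128
step 10: add RED to get BBRRBBBRRR; options L={ 0; 1; 5/4; 11/8; 23/16 } R={ 185/128; 93/64; 47/32; 3/2; 2 } ⇒ 369/256
step 11: add BLUE to get BBRRBBBRRRB; options L={ 0; 1; 5/4; 11/8; 23/16; 369/256 } R={ 185/128; 93/64; 47/32; 3/2; 2 } ⇒ 739/512
step 12: add BLUE to get BBRRBBBRRRBB; options L={ 0; 1; 5/4; 11/8; 23/16; 369/256; 739/512 } R={ 185/128; 93/64; 47/32; 3/2; 2 } ⇒ 1479/1024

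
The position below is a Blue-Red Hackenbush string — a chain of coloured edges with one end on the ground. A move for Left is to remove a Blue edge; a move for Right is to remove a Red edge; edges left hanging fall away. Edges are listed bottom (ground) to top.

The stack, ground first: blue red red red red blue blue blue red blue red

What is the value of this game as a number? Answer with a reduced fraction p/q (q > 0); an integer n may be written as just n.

Prefix values for blue red red red red blue blue blue red blue red via {L|R} + simplicity:
value(b) = { 0 | · } so 1
value(br) = { 0 | 1 } so 1/2
value(brr) = { 0 | 1/2, 1 } so 1/4
value(brrr) = { 0 | 1/4, 1/2, 1 } so 1/8
value(brrrr) = { 0 | 1/8, 1/4, 1/2, 1 } so 1/16
value(brrrrb) = { 0, 1/16 | 1/8, 1/4, 1/2, 1 } so 3/32
value(brrrrbb) = { 0, 1/16, 3/32 | 1/8, 1/4, 1/2, 1 } so 7/64
value(brrrrbbb) = { 0, 1/16, 3/32, 7/64 | 1/8, 1/4, 1/2, 1 } so 15/128
value(brrrrbbbr) = { 0, 1/16, 3/32, 7/64 | 15/128, 1/8, 1/4, 1/2, 1 } so 29/256
value(brrrrbbbrb) = { 0, 1/16, 3/32, 7/64, 29/256 | 15/128, 1/8, 1/4, 1/2, 1 } so 59/512
value(brrrrbbbrbr) = { 0, 1/16, 3/32, 7/64, 29/256 | 59/512, 15/128, 1/8, 1/4, 1/2, 1 } so 117/1024

117/1024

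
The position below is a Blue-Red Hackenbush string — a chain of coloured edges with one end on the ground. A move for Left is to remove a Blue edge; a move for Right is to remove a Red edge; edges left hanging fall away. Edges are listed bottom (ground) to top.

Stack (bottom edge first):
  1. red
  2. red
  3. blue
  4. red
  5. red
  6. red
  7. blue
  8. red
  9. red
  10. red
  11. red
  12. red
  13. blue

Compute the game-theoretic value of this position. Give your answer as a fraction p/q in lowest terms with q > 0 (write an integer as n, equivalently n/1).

-3965/2048

edge 1 of 13 (red): {  | 0 } ⇒ -1
edge 2 of 13 (red): {  | -1,0 } ⇒ -2
edge 3 of 13 (blue): { -2 | -1,0 } ⇒ -3/2
edge 4 of 13 (red): { -2 | -3/2,-1,0 } ⇒ -7/4
edge 5 of 13 (red): { -2 | -7/4,-3/2,-1,0 } ⇒ -15/8
edge 6 of 13 (red): { -2 | -15/8,-7/4,-3/2,-1,0 } ⇒ -31/16
edge 7 of 13 (blue): { -2,-31/16 | -15/8,-7/4,-3/2,-1,0 } ⇒ -61/32
edge 8 of 13 (red): { -2,-31/16 | -61/32,-15/8,-7/4,-3/2,-1,0 } ⇒ -123/64
edge 9 of 13 (red): { -2,-31/16 | -123/64,-61/32,-15/8,-7/4,-3/2,-1,0 } ⇒ -247/128
edge 10 of 13 (red): { -2,-31/16 | -247/128,-123/64,-61/32,-15/8,-7/4,-3/2,-1,0 } ⇒ -495/256
edge 11 of 13 (red): { -2,-31/16 | -495/256,-247/128,-123/64,-61/32,-15/8,-7/4,-3/2,-1,0 } ⇒ -991/512
edge 12 of 13 (red): { -2,-31/16 | -991/512,-495/256,-247/128,-123/64,-61/32,-15/8,-7/4,-3/2,-1,0 } ⇒ -1983/1024
edge 13 of 13 (blue): { -2,-31/16,-1983/1024 | -991/512,-495/256,-247/128,-123/64,-61/32,-15/8,-7/4,-3/2,-1,0 } ⇒ -3965/2048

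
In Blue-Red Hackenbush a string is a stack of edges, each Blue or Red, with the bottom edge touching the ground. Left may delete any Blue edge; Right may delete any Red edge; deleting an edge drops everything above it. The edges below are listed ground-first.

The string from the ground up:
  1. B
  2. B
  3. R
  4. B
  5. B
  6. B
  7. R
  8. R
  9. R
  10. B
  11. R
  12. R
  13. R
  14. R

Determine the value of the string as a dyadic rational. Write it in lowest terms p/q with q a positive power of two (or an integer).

Build G(s[:k]) for k = 1..14, string s = B B R B B B R R R B R R R R.
B: Left { 0 }, Right { — } ⇒ simplest 1
BB: Left { 0; 1 }, Right { — } ⇒ simplest 2
BBR: Left { 0; 1 }, Right { 2 } ⇒ simplest 3/2
BBRB: Left { 0; 1; 3/2 }, Right { 2 } ⇒ simplest 7/4
BBRBB: Left { 0; 1; 3/2; 7/4 }, Right { 2 } ⇒ simplest 15/8
BBRBBB: Left { 0; 1; 3/2; 7/4; 15/8 }, Right { 2 } ⇒ simplest 31/16
BBRBBBR: Left { 0; 1; 3/2; 7/4; 15/8 }, Right { 31/16; 2 } ⇒ simplest 61/32
BBRBBBRR: Left { 0; 1; 3/2; 7/4; 15/8 }, Right { 61/32; 31/16; 2 } ⇒ simplest 121/64
BBRBBBRRR: Left { 0; 1; 3/2; 7/4; 15/8 }, Right { 121/64; 61/32; 31/16; 2 } ⇒ simplest 241/128
BBRBBBRRRB: Left { 0; 1; 3/2; 7/4; 15/8; 241/128 }, Right { 121/64; 61/32; 31/16; 2 } ⇒ simplest 483/256
BBRBBBRRRBR: Left { 0; 1; 3/2; 7/4; 15/8; 241/128 }, Right { 483/256; 121/64; 61/32; 31/16; 2 } ⇒ simplest 965/512
BBRBBBRRRBRR: Left { 0; 1; 3/2; 7/4; 15/8; 241/128 }, Right { 965/512; 483/256; 121/64; 61/32; 31/16; 2 } ⇒ simplest 1929/1024
BBRBBBRRRBRRR: Left { 0; 1; 3/2; 7/4; 15/8; 241/128 }, Right { 1929/1024; 965/512; 483/256; 121/64; 61/32; 31/16; 2 } ⇒ simplest 3857/2048
BBRBBBRRRBRRRR: Left { 0; 1; 3/2; 7/4; 15/8; 241/128 }, Right { 3857/2048; 1929/1024; 965/512; 483/256; 121/64; 61/32; 31/16; 2 } ⇒ simplest 7713/4096

7713/4096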